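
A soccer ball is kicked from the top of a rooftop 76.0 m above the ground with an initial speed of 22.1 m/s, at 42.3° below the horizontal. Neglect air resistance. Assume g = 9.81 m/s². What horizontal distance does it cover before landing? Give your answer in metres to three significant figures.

44.2 m

Resolve: vₓ = 22.10 cos 42.3° = 16.35 m/s and v_y0 = −14.87 m/s (downward).
Vertical motion (up positive, ground at y = 0): 4.905 t² − (−14.87) t − 76.0 = 0, so t = (−14.87 + √(14.87² + 2·9.81·76.0)) / 9.81 = (−14.87 + 41.38) / 9.81 = 2.702 s.
Horizontal distance: R = vₓ t = 16.35 × 2.702 = 44.17 m.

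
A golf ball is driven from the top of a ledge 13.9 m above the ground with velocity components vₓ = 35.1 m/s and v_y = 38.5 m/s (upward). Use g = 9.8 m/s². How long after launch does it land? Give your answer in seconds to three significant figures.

Vertical motion (up positive, ground at y = 0): 4.900 t² − (38.50) t − 13.9 = 0, so t = (38.50 + √(38.50² + 2·9.80·13.9)) / 9.80 = (38.50 + 41.89) / 9.80 = 8.203 s.

8.20 s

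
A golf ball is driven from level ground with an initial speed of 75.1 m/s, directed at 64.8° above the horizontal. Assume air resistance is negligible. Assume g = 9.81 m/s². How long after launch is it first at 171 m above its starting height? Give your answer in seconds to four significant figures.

Horizontal component vₓ = 75.10 cos 64.8° = 31.98 m/s; vertical v_y0 = 75.10 sin 64.8° = 67.95 m/s.
Set y = v_y0 t − ½ g t² = 171: 4.905 t² − 67.95 t + 171 = 0.
t = [67.95 ± √(67.95² − 2·9.81·171)] / 9.81 = (67.95 ± 35.53) / 9.81, so t = 3.305 s or t = 10.55 s.
The first (ascending) time is 3.305 s.

3.305 s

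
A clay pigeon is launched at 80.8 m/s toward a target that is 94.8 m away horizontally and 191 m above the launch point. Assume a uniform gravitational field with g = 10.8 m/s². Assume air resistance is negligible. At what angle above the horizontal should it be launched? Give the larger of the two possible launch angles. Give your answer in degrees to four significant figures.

Trajectory: y = x tanθ − g x² (1 + tan²θ)/(2v₀²). With x = 94.8, y = 191, v₀ = 80.8, g = 10.8:
7.433 tan²θ − 94.8 tanθ + (198.4) = 0.
tanθ = [94.8 ± √(94.8² − 4 × 7.433 × (198.4))] / (2 × 7.433) = (94.8 ± 55.56) / 14.87, giving tanθ = 2.639 or 10.11.
θ = 69.25° or 84.35°; the larger is 84.35°.

84.35°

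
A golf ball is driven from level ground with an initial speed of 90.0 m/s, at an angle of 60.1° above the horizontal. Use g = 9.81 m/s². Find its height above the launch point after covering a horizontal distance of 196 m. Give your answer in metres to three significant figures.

247 m

Components: vₓ = 90.00 cos 60.1° = 44.86 m/s, v_y0 = 90.00 sin 60.1° = 78.02 m/s.
x = vₓ t ⇒ t = 196/44.86 = 4.369 s.
Height: y = v_y0 t − ½ g t² = 78.02 × 4.369 − 4.905 × 4.369² = 340.9 − 93.62 = 247.2 m.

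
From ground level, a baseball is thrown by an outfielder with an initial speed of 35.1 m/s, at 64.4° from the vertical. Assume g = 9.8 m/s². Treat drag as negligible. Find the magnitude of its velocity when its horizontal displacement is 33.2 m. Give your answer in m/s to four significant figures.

32.03 m/s

vₓ = 35.10 sin 64.4° = 31.65 m/s; v_y0 = 35.10 cos 64.4° = 15.17 m/s.
At x = 33.2 m, t = x/vₓ = 33.2/31.65 = 1.049 s.
Vertical velocity there: v_y = v_y0 − g t = 15.17 − 9.80 × 1.049 = 4.888 m/s.
Speed: √(vₓ² + v_y²) = √(31.65² + 4.888²) = 32.03 m/s.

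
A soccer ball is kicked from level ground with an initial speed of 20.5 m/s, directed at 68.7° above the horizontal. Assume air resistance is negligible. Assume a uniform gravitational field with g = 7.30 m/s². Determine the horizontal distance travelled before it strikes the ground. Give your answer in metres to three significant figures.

39.0 m

Resolve: vₓ = 20.50 cos 68.7° = 7.447 m/s and v_y0 = 20.50 sin 68.7° = 19.10 m/s.
Flight time T = 2 v_y0 / g = 5.233 s.
Horizontal distance R = vₓ T = 7.447 × 5.233 = 38.97 m.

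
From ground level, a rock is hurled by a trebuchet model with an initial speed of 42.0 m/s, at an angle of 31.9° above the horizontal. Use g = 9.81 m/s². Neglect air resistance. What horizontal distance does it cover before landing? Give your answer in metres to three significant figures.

Horizontal component vₓ = 42.00 cos 31.9° = 35.66 m/s; vertical v_y0 = 42.00 sin 31.9° = 22.19 m/s.
Time aloft: T = 2 v_y0 / g = 2 × 22.19 / 9.81 = 4.525 s.
Range: R = vₓ T = 35.66 × 4.525 = 161.3 m.

161 m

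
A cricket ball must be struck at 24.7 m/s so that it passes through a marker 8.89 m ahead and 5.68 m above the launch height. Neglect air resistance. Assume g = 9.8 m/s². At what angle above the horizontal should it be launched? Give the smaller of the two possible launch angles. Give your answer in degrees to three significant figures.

Trajectory: y = x tanθ − g x² (1 + tan²θ)/(2v₀²). With x = 8.89, y = 5.68, v₀ = 24.7, g = 9.80:
0.6348 tan²θ − 8.89 tanθ + (6.315) = 0.
tanθ = [8.89 ± √(8.89² − 4 × 0.6348 × (6.315))] / (2 × 0.6348) = (8.89 ± 7.937) / 1.270, giving tanθ = 0.7505 or 13.25.
θ = 36.89° or 85.69°; the smaller is 36.89°.

36.9°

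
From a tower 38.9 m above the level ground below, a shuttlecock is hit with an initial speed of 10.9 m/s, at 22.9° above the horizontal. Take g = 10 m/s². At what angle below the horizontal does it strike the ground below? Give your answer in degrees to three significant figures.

70.4°

Horizontal component vₓ = 10.90 cos 22.9° = 10.04 m/s; vertical v_y0 = 10.90 sin 22.9° = 4.241 m/s.
With up positive and y = 0 at the ground: y(t) = 38.9 + (4.241) t − 5.000 t². Setting y = 0 and taking the positive root: t = [4.241 + √(4.241² + 2·10.0·38.9)] / 10.0 = (4.241 + 28.21) / 10.0 = 3.245 s.
At impact: v_y = v_y0 − g t = −28.21 m/s; vₓ = 10.04 m/s.
Angle below horizontal: arctan(|v_y|/vₓ) = arctan(28.21/10.04) = 70.41°.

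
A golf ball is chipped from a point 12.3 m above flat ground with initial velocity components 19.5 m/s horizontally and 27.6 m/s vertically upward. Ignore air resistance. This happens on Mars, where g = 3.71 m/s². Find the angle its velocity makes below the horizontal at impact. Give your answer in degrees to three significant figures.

56.3°

The projectile lands when y = 12.3 + (27.60) t − ½·3.71·t² = 0. Positive root: t = (27.60 + √(27.60² + 2·3.71·12.3)) / 3.71 = (27.60 + 29.21) / 3.71 = 15.31 s.
At impact: v_y = v_y0 − g t = −29.21 m/s; vₓ = 19.50 m/s.
Angle below horizontal: arctan(|v_y|/vₓ) = arctan(29.21/19.50) = 56.27°.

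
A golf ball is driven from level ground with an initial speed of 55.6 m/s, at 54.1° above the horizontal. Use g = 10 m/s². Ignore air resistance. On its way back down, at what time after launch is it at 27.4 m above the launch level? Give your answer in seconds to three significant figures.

8.35 s

Horizontal component vₓ = 55.60 cos 54.1° = 32.60 m/s; vertical v_y0 = 55.60 sin 54.1° = 45.04 m/s.
Height y(t) = 45.04 t − 5.000 t² = 27.4 gives 5.000 t² − 45.04 t + 27.4 = 0.
Quadratic formula: t = (45.04 ± √1480.4) / 10.0 = (45.04 ± 38.48) / 10.0 → t = 0.6562 s or 8.351 s.
The descending-branch root is 8.351 s.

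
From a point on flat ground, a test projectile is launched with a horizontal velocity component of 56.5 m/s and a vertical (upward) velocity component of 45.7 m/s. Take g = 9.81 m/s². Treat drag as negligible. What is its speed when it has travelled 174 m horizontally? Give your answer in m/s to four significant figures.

At x = 174 m, t = x/vₓ = 174/56.50 = 3.080 s.
Vertical velocity there: v_y = v_y0 − g t = 45.70 − 9.81 × 3.080 = 15.49 m/s.
Speed: √(vₓ² + v_y²) = √(56.50² + 15.49²) = 58.58 m/s.

58.58 m/s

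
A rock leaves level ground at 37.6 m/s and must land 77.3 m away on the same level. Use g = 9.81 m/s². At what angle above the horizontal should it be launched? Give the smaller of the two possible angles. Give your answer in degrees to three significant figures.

16.2°

From R = (v₀²/g) sin 2θ: sin 2θ = 9.81 × 77.3 / 1413.8 = 0.5364.
2θ = 32.44° or 180° − 32.44° = 147.6°, so θ = 16.22° or 73.78°.
The smaller angle is 16.22°.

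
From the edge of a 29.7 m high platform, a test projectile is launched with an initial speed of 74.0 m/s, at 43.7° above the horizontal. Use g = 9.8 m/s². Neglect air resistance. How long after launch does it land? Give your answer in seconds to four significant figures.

10.99 s

Components: vₓ = 74.00 cos 43.7° = 53.50 m/s, v_y0 = 74.00 sin 43.7° = 51.13 m/s.
Vertical motion (up positive, ground at y = 0): 4.900 t² − (51.13) t − 29.7 = 0, so t = (51.13 + √(51.13² + 2·9.80·29.7)) / 9.80 = (51.13 + 56.53) / 9.80 = 10.99 s.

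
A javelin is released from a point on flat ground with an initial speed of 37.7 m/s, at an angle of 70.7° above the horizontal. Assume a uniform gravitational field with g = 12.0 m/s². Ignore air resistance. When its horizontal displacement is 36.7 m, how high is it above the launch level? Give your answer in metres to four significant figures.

Horizontal component vₓ = 37.70 cos 70.7° = 12.46 m/s; vertical v_y0 = 37.70 sin 70.7° = 35.58 m/s.
At x = 36.7 m, t = x/vₓ = 36.7/12.46 = 2.945 s.
Height: y = v_y0 t − ½ g t² = 35.58 × 2.945 − 6.000 × 2.945² = 104.8 − 52.05 = 52.75 m.

52.75 m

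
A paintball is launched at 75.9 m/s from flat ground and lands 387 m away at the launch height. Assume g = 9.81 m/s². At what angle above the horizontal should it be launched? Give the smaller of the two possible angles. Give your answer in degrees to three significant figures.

From R = (v₀²/g) sin 2θ: sin 2θ = 9.81 × 387 / 5760.8 = 0.6590.
2θ = 41.22° or 180° − 41.22° = 138.8°, so θ = 20.61° or 69.39°.
The smaller angle is 20.61°.

20.6°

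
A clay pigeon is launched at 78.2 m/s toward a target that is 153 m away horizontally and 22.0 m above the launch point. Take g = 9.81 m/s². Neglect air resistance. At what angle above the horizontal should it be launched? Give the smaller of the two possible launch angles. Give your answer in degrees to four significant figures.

Trajectory: y = x tanθ − g x² (1 + tan²θ)/(2v₀²). With x = 153, y = 22.0, v₀ = 78.2, g = 9.81:
18.78 tan²θ − 153 tanθ + (40.78) = 0.
tanθ = [153 ± √(153² − 4 × 18.78 × (40.78))] / (2 × 18.78) = (153 ± 142.6) / 37.55, giving tanθ = 0.2758 or 7.873.
θ = 15.42° or 82.76°; the smaller is 15.42°.

15.42°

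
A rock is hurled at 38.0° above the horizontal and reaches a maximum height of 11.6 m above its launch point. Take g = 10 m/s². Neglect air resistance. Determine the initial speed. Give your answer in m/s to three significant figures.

At the peak v_y = 0, so v_y0 = √(2gH) = √(2 × 10.0 × 11.6) = 15.23 m/s.
v_y0 = v₀ sin θ ⇒ v₀ = 15.23 / sin 38.0° = 24.74 m/s.

24.7 m/s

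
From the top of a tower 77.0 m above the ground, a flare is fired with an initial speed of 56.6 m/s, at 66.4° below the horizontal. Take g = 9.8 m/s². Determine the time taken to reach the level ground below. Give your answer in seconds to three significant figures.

1.32 s

vₓ = 56.60 cos 66.4° = 22.66 m/s; v_y0 = −51.87 m/s (downward).
Vertical motion (up positive, ground at y = 0): 4.900 t² − (−51.87) t − 77.0 = 0, so t = (−51.87 + √(51.87² + 2·9.80·77.0)) / 9.80 = (−51.87 + 64.80) / 9.80 = 1.320 s.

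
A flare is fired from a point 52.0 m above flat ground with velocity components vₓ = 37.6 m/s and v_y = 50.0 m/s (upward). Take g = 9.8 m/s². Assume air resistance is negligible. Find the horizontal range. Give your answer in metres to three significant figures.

The projectile lands when y = 52.0 + (50.00) t − ½·9.80·t² = 0. Positive root: t = (50.00 + √(50.00² + 2·9.80·52.0)) / 9.80 = (50.00 + 59.32) / 9.80 = 11.16 s.
Horizontal distance: R = vₓ t = 37.60 × 11.16 = 419.4 m.

419 m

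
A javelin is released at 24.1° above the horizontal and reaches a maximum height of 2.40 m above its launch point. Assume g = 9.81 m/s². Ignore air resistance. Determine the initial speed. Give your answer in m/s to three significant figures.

16.8 m/s

At the peak v_y = 0, so v_y0 = √(2gH) = √(2 × 9.81 × 2.40) = 6.862 m/s.
v_y0 = v₀ sin θ ⇒ v₀ = 6.862 / sin 24.1° = 16.81 m/s.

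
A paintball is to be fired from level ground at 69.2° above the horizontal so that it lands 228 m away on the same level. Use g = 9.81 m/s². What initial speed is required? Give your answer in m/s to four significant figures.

58.04 m/s

From R = (v₀² / g) sin 2θ: v₀ = √(gR / sin 2θ).
v₀ = √(9.81 × 228 / sin 138.4°) = √(2237 / 0.6639) = √3368.9 = 58.04 m/s.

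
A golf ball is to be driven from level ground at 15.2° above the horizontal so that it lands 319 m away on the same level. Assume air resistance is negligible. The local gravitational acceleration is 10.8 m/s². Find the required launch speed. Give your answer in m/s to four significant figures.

82.51 m/s

On level ground R = v₀² sin 2θ / g ⇒ v₀ = √(gR / sin 2θ).
v₀ = √(10.8 × 319 / sin 30.40°) = √(3445 / 0.5060) = √6808.2 = 82.51 m/s.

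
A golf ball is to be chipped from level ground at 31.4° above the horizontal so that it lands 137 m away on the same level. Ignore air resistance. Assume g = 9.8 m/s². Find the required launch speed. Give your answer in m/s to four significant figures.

38.85 m/s

Level-ground range: R = v₀² sin(2θ)/g, so v₀ = √(gR / sin 2θ).
v₀ = √(9.80 × 137 / sin 62.80°) = √(1343 / 0.8894) = √1509.5 = 38.85 m/s.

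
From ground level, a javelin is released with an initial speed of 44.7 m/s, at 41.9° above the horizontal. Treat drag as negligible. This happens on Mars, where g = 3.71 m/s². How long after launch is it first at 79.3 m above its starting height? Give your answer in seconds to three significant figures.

3.36 s

Components: vₓ = 44.70 cos 41.9° = 33.27 m/s, v_y0 = 44.70 sin 41.9° = 29.85 m/s.
Set y = v_y0 t − ½ g t² = 79.3: 1.855 t² − 29.85 t + 79.3 = 0.
t = [29.85 ± √(29.85² − 2·3.71·79.3)] / 3.71 = (29.85 ± 17.40) / 3.71, so t = 3.356 s or t = 12.74 s.
The first (ascending) time is 3.356 s.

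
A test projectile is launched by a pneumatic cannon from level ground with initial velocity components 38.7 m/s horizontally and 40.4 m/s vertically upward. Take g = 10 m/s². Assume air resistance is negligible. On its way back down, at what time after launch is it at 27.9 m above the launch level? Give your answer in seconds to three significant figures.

7.32 s

Require v_y0 t − ½ g t² = 27.9, i.e. 5.000 t² − 40.40 t + 27.9 = 0.
Quadratic formula: t = (40.40 ± √1074.2) / 10.0 = (40.40 ± 32.77) / 10.0 → t = 0.7626 s or 7.317 s.
The descending-branch root is 7.317 s.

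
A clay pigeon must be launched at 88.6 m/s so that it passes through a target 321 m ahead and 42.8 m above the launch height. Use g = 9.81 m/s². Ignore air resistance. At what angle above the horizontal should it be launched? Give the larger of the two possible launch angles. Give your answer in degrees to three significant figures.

77.8°

Trajectory: y = x tanθ − g x² (1 + tan²θ)/(2v₀²). With x = 321, y = 42.8, v₀ = 88.6, g = 9.81:
64.38 tan²θ − 321 tanθ + (107.2) = 0.
tanθ = [321 ± √(321² − 4 × 64.38 × (107.2))] / (2 × 64.38) = (321 ± 274.7) / 128.8, giving tanθ = 0.3599 or 4.626.
θ = 19.79° or 77.80°; the larger is 77.80°.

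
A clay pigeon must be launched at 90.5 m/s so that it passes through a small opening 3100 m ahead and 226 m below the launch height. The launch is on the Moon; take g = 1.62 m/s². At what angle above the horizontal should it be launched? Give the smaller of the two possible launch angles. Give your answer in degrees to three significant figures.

Trajectory: y = x tanθ − g x² (1 + tan²θ)/(2v₀²). With x = 3100, y = −226, v₀ = 90.5, g = 1.62:
950.4 tan²θ − 3100 tanθ + (724.4) = 0.
tanθ = [3100 ± √(3100² − 4 × 950.4 × (724.4))] / (2 × 950.4) = (3100 ± 2618) / 1901, giving tanθ = 0.2534 or 3.008.
θ = 14.22° or 71.61°; the smaller is 14.22°.

14.2°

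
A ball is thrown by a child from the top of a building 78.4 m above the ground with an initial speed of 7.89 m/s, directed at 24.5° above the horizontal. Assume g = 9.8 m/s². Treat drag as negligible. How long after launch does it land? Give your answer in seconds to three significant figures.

Resolve: vₓ = 7.890 cos 24.5° = 7.180 m/s and v_y0 = 7.890 sin 24.5° = 3.272 m/s.
With up positive and y = 0 at the ground: y(t) = 78.4 + (3.272) t − 4.900 t². Setting y = 0 and taking the positive root: t = [3.272 + √(3.272² + 2·9.80·78.4)] / 9.80 = (3.272 + 39.34) / 9.80 = 4.348 s.

4.35 s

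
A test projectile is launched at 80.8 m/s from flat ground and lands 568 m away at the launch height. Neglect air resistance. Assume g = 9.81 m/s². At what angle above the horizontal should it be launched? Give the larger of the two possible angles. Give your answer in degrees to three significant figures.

60.7°

Level-ground range R = v₀² sin(2θ)/g ⇒ sin(2θ) = gR/v₀² = 9.81 × 568 / 80.8² = 0.8535.
2θ = 58.59° or 180° − 58.59° = 121.4°, so θ = 29.30° or 60.70°.
The larger angle is 60.70°.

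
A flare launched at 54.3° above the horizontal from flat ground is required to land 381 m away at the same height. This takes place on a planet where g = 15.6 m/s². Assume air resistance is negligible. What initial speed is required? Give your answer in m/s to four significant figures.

79.19 m/s

On level ground R = v₀² sin 2θ / g ⇒ v₀ = √(gR / sin 2θ).
v₀ = √(15.6 × 381 / sin 108.6°) = √(5944 / 0.9478) = √6271.2 = 79.19 m/s.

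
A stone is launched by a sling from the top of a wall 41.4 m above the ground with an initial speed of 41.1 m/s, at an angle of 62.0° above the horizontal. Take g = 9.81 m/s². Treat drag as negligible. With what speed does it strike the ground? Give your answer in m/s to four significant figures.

50.01 m/s

Horizontal component vₓ = 41.10 cos 62.0° = 19.30 m/s; vertical v_y0 = 41.10 sin 62.0° = 36.29 m/s.
Vertical motion (up positive, ground at y = 0): 4.905 t² − (36.29) t − 41.4 = 0, so t = (36.29 + √(36.29² + 2·9.81·41.4)) / 9.81 = (36.29 + 46.14) / 9.81 = 8.403 s.
Vertical velocity at impact: v_y = v_y0 − g t = 36.29 − 9.81 × 8.403 = −46.14 m/s.
Speed: |v| = √(vₓ² + v_y²) = √(19.30² + 46.14²) = 50.01 m/s.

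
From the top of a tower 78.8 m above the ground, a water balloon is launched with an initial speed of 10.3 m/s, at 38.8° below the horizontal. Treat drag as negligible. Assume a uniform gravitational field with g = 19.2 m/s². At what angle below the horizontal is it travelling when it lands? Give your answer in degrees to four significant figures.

Resolve: vₓ = 10.30 cos 38.8° = 8.027 m/s and v_y0 = −6.454 m/s (downward).
The projectile lands when y = 78.8 + (−6.454) t − ½·19.2·t² = 0. Positive root: t = (−6.454 + √(6.454² + 2·19.2·78.8)) / 19.2 = (−6.454 + 55.39) / 19.2 = 2.549 s.
At impact: v_y = v_y0 − g t = −55.39 m/s; vₓ = 8.027 m/s.
Angle below horizontal: arctan(|v_y|/vₓ) = arctan(55.39/8.027) = 81.75°.

81.75°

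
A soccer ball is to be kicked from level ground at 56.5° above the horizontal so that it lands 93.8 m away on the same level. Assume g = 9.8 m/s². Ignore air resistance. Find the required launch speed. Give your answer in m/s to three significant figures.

31.6 m/s

From R = (v₀² / g) sin 2θ: v₀ = √(gR / sin 2θ).
v₀ = √(9.80 × 93.8 / sin 113.0°) = √(919.2 / 0.9205) = √998.63 = 31.60 m/s.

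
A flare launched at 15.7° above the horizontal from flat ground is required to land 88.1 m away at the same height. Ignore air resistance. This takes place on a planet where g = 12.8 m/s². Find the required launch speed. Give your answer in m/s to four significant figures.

On level ground R = v₀² sin 2θ / g ⇒ v₀ = √(gR / sin 2θ).
v₀ = √(12.8 × 88.1 / sin 31.40°) = √(1128 / 0.5210) = √2164.4 = 46.52 m/s.

46.52 m/s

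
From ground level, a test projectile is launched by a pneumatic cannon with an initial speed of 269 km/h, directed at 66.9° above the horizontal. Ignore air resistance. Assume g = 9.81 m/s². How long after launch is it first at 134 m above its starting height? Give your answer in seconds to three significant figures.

2.34 s

Convert: 269 km/h = 269/3.6 = 74.72 m/s.
vₓ = 74.72 cos 66.9° = 29.32 m/s; v_y0 = 74.72 sin 66.9° = 68.73 m/s.
Height y(t) = 68.73 t − 4.905 t² = 134 gives 4.905 t² − 68.73 t + 134 = 0.
Quadratic formula: t = (68.73 ± √2094.9) / 9.81 = (68.73 ± 45.77) / 9.81 → t = 2.341 s or 11.67 s.
The first (ascending) time is 2.341 s.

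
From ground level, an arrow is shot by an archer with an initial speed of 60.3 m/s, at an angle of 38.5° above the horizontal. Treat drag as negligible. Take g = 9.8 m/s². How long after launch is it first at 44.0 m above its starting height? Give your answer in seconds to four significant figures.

1.445 s

Resolve: vₓ = 60.30 cos 38.5° = 47.19 m/s and v_y0 = 60.30 sin 38.5° = 37.54 m/s.
Require v_y0 t − ½ g t² = 44.0, i.e. 4.900 t² − 37.54 t + 44.0 = 0.
t = [37.54 ± √(37.54² − 2·9.80·44.0)] / 9.80 = (37.54 ± 23.38) / 9.80, so t = 1.445 s or t = 6.216 s.
The first (ascending) time is 1.445 s.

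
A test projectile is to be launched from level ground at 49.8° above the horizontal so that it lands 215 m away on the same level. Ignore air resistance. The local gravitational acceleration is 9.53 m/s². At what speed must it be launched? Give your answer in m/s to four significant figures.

45.59 m/s

Level-ground range: R = v₀² sin(2θ)/g, so v₀ = √(gR / sin 2θ).
v₀ = √(9.53 × 215 / sin 99.60°) = √(2049 / 0.9860) = √2078.1 = 45.59 m/s.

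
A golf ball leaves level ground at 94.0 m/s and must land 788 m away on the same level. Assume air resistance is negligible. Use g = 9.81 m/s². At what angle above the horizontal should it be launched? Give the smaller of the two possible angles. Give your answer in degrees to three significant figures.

R = v₀² sin 2θ / g gives sin 2θ = gR/v₀² = 9.81·788/94.0² = 0.8749.
2θ = 61.03° or 180° − 61.03° = 119.0°, so θ = 30.51° or 59.49°.
The smaller angle is 30.51°.

30.5°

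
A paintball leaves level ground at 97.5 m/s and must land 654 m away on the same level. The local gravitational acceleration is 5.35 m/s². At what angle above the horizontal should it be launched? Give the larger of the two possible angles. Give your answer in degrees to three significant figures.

79.2°

R = v₀² sin 2θ / g gives sin 2θ = gR/v₀² = 5.35·654/97.5² = 0.3681.
2θ = 21.60° or 180° − 21.60° = 158.4°, so θ = 10.80° or 79.20°.
The larger angle is 79.20°.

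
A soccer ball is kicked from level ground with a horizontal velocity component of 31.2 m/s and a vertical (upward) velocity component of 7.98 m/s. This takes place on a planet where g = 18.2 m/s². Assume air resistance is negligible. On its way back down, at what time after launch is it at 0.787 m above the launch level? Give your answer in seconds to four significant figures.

Set y = v_y0 t − ½ g t² = 0.787: 9.100 t² − 7.980 t + 0.787 = 0.
t = [7.980 ± √(7.980² − 2·18.2·0.787)] / 18.2 = (7.980 ± 5.919) / 18.2, so t = 0.1132 s or t = 0.7637 s.
The descending-branch root is 0.7637 s.

0.7637 s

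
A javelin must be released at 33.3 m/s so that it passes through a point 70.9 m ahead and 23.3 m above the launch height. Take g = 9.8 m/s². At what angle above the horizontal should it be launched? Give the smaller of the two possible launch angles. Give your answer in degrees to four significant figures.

41.68°

Trajectory: y = x tanθ − g x² (1 + tan²θ)/(2v₀²). With x = 70.9, y = 23.3, v₀ = 33.3, g = 9.80:
22.21 tan²θ − 70.9 tanθ + (45.51) = 0.
tanθ = [70.9 ± √(70.9² − 4 × 22.21 × (45.51))] / (2 × 22.21) = (70.9 ± 31.35) / 44.43, giving tanθ = 0.8902 or 2.302.
θ = 41.68° or 66.52°; the smaller is 41.68°.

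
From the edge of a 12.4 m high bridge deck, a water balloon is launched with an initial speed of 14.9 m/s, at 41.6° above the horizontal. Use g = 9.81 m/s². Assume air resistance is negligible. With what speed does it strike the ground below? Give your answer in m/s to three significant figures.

21.6 m/s

vₓ = 14.90 cos 41.6° = 11.14 m/s; v_y0 = 14.90 sin 41.6° = 9.893 m/s.
Vertical motion (up positive, ground at y = 0): 4.905 t² − (9.893) t − 12.4 = 0, so t = (9.893 + √(9.893² + 2·9.81·12.4)) / 9.81 = (9.893 + 18.47) / 9.81 = 2.891 s.
Vertical velocity at impact: v_y = v_y0 − g t = 9.893 − 9.81 × 2.891 = −18.47 m/s.
Speed: |v| = √(vₓ² + v_y²) = √(11.14² + 18.47²) = 21.57 m/s.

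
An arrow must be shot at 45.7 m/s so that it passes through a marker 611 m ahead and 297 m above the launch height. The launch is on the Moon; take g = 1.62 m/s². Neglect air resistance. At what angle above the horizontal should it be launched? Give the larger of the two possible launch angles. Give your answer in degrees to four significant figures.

Trajectory: y = x tanθ − g x² (1 + tan²θ)/(2v₀²). With x = 611, y = 297, v₀ = 45.7, g = 1.62:
144.8 tan²θ − 611 tanθ + (441.8) = 0.
tanθ = [611 ± √(611² − 4 × 144.8 × (441.8))] / (2 × 144.8) = (611 ± 342.7) / 289.6, giving tanθ = 0.9265 or 3.293.
θ = 42.81° or 73.11°; the larger is 73.11°.

73.11°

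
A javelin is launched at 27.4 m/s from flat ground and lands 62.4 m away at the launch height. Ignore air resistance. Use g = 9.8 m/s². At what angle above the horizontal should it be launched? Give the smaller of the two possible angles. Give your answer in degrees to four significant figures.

From R = (v₀²/g) sin 2θ: sin 2θ = 9.80 × 62.4 / 750.76 = 0.8145.
2θ = 54.54° or 180° − 54.54° = 125.5°, so θ = 27.27° or 62.73°.
The smaller angle is 27.27°.

27.27°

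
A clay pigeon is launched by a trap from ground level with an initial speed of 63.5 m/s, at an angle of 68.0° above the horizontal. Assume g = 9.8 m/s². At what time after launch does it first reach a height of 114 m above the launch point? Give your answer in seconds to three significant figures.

Horizontal component vₓ = 63.50 cos 68.0° = 23.79 m/s; vertical v_y0 = 63.50 sin 68.0° = 58.88 m/s.
Require v_y0 t − ½ g t² = 114, i.e. 4.900 t² − 58.88 t + 114 = 0.
Quadratic formula: t = (58.88 ± √1232.0) / 9.80 = (58.88 ± 35.10) / 9.80 → t = 2.426 s or 9.589 s.
The first (ascending) time is 2.426 s.

2.43 s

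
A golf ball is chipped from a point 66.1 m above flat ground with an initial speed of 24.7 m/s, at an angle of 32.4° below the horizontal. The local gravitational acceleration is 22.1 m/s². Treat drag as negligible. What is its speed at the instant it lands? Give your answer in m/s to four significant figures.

vₓ = 24.70 cos 32.4° = 20.85 m/s; v_y0 = −13.23 m/s (downward).
With up positive and y = 0 at the ground: y(t) = 66.1 + (−13.23) t − 11.05 t². Setting y = 0 and taking the positive root: t = [−13.23 + √(13.23² + 2·22.1·66.1)] / 22.1 = (−13.23 + 55.65) / 22.1 = 1.919 s.
Vertical velocity at impact: v_y = v_y0 − g t = −13.23 − 22.1 × 1.919 = −55.65 m/s.
Speed: |v| = √(vₓ² + v_y²) = √(20.85² + 55.65²) = 59.43 m/s.

59.43 m/s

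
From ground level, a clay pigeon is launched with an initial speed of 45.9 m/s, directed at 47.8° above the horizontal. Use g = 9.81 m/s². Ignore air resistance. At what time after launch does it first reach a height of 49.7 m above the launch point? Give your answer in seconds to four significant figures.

2.094 s

vₓ = 45.90 cos 47.8° = 30.83 m/s; v_y0 = 45.90 sin 47.8° = 34.00 m/s.
Height y(t) = 34.00 t − 4.905 t² = 49.7 gives 4.905 t² − 34.00 t + 49.7 = 0.
Quadratic formula: t = (34.00 ± √181.09) / 9.81 = (34.00 ± 13.46) / 9.81 → t = 2.094 s or 4.838 s.
The first (ascending) time is 2.094 s.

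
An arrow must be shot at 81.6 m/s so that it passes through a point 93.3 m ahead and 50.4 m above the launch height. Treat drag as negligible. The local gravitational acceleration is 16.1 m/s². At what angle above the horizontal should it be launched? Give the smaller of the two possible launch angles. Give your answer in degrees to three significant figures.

35.4°

Trajectory: y = x tanθ − g x² (1 + tan²θ)/(2v₀²). With x = 93.3, y = 50.4, v₀ = 81.6, g = 16.1:
10.52 tan²θ − 93.3 tanθ + (60.92) = 0.
tanθ = [93.3 ± √(93.3² − 4 × 10.52 × (60.92))] / (2 × 10.52) = (93.3 ± 78.36) / 21.05, giving tanθ = 0.7098 or 8.156.
θ = 35.37° or 83.01°; the smaller is 35.37°.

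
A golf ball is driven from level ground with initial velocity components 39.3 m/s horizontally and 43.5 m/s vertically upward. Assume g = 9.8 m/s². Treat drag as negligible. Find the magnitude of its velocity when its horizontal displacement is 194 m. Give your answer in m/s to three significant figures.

x = vₓ t ⇒ t = 194/39.30 = 4.936 s.
Vertical velocity there: v_y = v_y0 − g t = 43.50 − 9.80 × 4.936 = −4.877 m/s.
Speed: √(vₓ² + v_y²) = √(39.30² + 4.877²) = 39.60 m/s.

39.6 m/s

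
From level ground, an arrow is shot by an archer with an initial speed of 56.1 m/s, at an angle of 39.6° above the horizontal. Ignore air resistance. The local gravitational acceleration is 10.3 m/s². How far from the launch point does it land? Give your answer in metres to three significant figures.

Horizontal component vₓ = 56.10 cos 39.6° = 43.23 m/s; vertical v_y0 = 56.10 sin 39.6° = 35.76 m/s.
Flight time T = 2 v_y0 / g = 6.944 s.
Horizontal distance R = vₓ T = 43.23 × 6.944 = 300.1 m.

300 m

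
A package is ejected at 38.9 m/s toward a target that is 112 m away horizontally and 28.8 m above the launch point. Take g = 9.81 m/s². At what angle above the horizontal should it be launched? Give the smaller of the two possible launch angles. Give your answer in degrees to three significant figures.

Trajectory: y = x tanθ − g x² (1 + tan²θ)/(2v₀²). With x = 112, y = 28.8, v₀ = 38.9, g = 9.81:
40.66 tan²θ − 112 tanθ + (69.46) = 0.
tanθ = [112 ± √(112² − 4 × 40.66 × (69.46))] / (2 × 40.66) = (112 ± 35.31) / 81.32, giving tanθ = 0.9431 or 1.811.
θ = 43.32° or 61.10°; the smaller is 43.32°.

43.3°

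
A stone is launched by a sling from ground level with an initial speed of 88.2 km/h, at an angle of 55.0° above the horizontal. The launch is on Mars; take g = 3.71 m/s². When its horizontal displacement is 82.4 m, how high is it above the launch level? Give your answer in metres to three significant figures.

53.9 m

Convert: 88.2 km/h = 88.2/3.6 = 24.50 m/s.
Components: vₓ = 24.50 cos 55.0° = 14.05 m/s, v_y0 = 24.50 sin 55.0° = 20.07 m/s.
Time to reach x = 82.4 m: t = x/vₓ = 82.4/14.05 = 5.864 s.
Height: y = v_y0 t − ½ g t² = 20.07 × 5.864 − 1.855 × 5.864² = 117.7 − 63.78 = 53.90 m.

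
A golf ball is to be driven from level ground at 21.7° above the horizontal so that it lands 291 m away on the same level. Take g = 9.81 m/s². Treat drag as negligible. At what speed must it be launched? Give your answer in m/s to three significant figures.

64.5 m/s

From R = (v₀² / g) sin 2θ: v₀ = √(gR / sin 2θ).
v₀ = √(9.81 × 291 / sin 43.40°) = √(2855 / 0.6871) = √4154.8 = 64.46 m/s.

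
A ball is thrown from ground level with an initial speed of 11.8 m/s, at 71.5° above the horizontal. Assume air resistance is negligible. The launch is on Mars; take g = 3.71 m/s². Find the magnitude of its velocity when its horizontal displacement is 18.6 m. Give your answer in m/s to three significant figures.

Components: vₓ = 11.80 cos 71.5° = 3.744 m/s, v_y0 = 11.80 sin 71.5° = 11.19 m/s.
At x = 18.6 m, t = x/vₓ = 18.6/3.744 = 4.968 s.
Vertical velocity there: v_y = v_y0 − g t = 11.19 − 3.71 × 4.968 = −7.240 m/s.
Speed: √(vₓ² + v_y²) = √(3.744² + 7.240²) = 8.151 m/s.

8.15 m/s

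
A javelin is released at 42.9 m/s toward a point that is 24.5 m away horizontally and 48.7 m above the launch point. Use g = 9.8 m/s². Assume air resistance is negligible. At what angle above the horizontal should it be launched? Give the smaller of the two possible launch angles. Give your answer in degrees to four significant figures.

67.73°

Trajectory: y = x tanθ − g x² (1 + tan²θ)/(2v₀²). With x = 24.5, y = 48.7, v₀ = 42.9, g = 9.80:
1.598 tan²θ − 24.5 tanθ + (50.30) = 0.
tanθ = [24.5 ± √(24.5² − 4 × 1.598 × (50.30))] / (2 × 1.598) = (24.5 ± 16.69) / 3.196, giving tanθ = 2.442 or 12.89.
θ = 67.73° or 85.56°; the smaller is 67.73°.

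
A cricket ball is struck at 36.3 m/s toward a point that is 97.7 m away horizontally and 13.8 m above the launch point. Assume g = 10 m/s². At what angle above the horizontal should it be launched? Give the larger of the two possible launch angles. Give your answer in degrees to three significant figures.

Trajectory: y = x tanθ − g x² (1 + tan²θ)/(2v₀²). With x = 97.7, y = 13.8, v₀ = 36.3, g = 10.0:
36.22 tan²θ − 97.7 tanθ + (50.02) = 0.
tanθ = [97.7 ± √(97.7² − 4 × 36.22 × (50.02))] / (2 × 36.22) = (97.7 ± 47.94) / 72.44, giving tanθ = 0.6869 or 2.011.
θ = 34.48° or 63.56°; the larger is 63.56°.

63.6°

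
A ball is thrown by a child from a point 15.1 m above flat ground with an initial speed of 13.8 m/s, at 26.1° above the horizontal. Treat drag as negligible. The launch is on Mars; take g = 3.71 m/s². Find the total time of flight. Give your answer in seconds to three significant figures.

4.93 s

Horizontal component vₓ = 13.80 cos 26.1° = 12.39 m/s; vertical v_y0 = 13.80 sin 26.1° = 6.071 m/s.
With up positive and y = 0 at the ground: y(t) = 15.1 + (6.071) t − 1.855 t². Setting y = 0 and taking the positive root: t = [6.071 + √(6.071² + 2·3.71·15.1)] / 3.71 = (6.071 + 12.20) / 3.71 = 4.926 s.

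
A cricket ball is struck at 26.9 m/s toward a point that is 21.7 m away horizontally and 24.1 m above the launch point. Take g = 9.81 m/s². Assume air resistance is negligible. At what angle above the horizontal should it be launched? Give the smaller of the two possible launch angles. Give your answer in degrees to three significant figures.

Trajectory: y = x tanθ − g x² (1 + tan²θ)/(2v₀²). With x = 21.7, y = 24.1, v₀ = 26.9, g = 9.81:
3.192 tan²θ − 21.7 tanθ + (27.29) = 0.
tanθ = [21.7 ± √(21.7² − 4 × 3.192 × (27.29))] / (2 × 3.192) = (21.7 ± 11.06) / 6.384, giving tanθ = 1.666 or 5.132.
θ = 59.02° or 78.97°; the smaller is 59.02°.

59.0°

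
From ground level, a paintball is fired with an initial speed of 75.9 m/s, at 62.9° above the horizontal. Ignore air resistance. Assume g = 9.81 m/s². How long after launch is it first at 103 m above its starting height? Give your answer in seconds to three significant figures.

Components: vₓ = 75.90 cos 62.9° = 34.58 m/s, v_y0 = 75.90 sin 62.9° = 67.57 m/s.
Height y(t) = 67.57 t − 4.905 t² = 103 gives 4.905 t² − 67.57 t + 103 = 0.
t = [67.57 ± √(67.57² − 2·9.81·103)] / 9.81 = (67.57 ± 50.44) / 9.81, so t = 1.746 s or t = 12.03 s.
The first (ascending) time is 1.746 s.

1.75 s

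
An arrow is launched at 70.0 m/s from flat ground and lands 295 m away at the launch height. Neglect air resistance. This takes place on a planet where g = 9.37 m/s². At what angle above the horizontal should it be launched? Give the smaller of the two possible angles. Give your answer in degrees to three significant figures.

Level-ground range R = v₀² sin(2θ)/g ⇒ sin(2θ) = gR/v₀² = 9.37 × 295 / 70.0² = 0.5641.
2θ = 34.34° or 180° − 34.34° = 145.7°, so θ = 17.17° or 72.83°.
The smaller angle is 17.17°.

17.2°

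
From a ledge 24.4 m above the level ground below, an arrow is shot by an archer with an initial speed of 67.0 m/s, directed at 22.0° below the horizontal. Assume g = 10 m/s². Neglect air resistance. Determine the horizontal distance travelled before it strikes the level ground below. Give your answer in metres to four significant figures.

vₓ = 67.00 cos 22.0° = 62.12 m/s; v_y0 = −25.10 m/s (downward).
With up positive and y = 0 at the ground: y(t) = 24.4 + (−25.10) t − 5.000 t². Setting y = 0 and taking the positive root: t = [−25.10 + √(25.10² + 2·10.0·24.4)] / 10.0 = (−25.10 + 33.44) / 10.0 = 0.8337 s.
Horizontal distance: R = vₓ t = 62.12 × 0.8337 = 51.79 m.

51.79 m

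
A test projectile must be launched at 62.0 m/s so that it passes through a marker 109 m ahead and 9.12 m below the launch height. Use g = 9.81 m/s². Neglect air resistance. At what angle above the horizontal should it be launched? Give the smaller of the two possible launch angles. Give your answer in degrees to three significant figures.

Trajectory: y = x tanθ − g x² (1 + tan²θ)/(2v₀²). With x = 109, y = −9.12, v₀ = 62.0, g = 9.81:
15.16 tan²θ − 109 tanθ + (6.040) = 0.
tanθ = [109 ± √(109² − 4 × 15.16 × (6.040))] / (2 × 15.16) = (109 ± 107.3) / 30.32, giving tanθ = 0.05585 or 7.134.
θ = 3.197° or 82.02°; the smaller is 3.197°.

3.20°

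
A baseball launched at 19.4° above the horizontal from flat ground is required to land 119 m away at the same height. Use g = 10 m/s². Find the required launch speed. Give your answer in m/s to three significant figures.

43.6 m/s

From R = (v₀² / g) sin 2θ: v₀ = √(gR / sin 2θ).
v₀ = √(10.0 × 119 / sin 38.80°) = √(1190 / 0.6266) = √1899.1 = 43.58 m/s.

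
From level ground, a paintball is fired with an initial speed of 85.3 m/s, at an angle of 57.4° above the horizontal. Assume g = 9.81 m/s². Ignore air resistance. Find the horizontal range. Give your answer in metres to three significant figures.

673 m

Resolve: vₓ = 85.30 cos 57.4° = 45.96 m/s and v_y0 = 85.30 sin 57.4° = 71.86 m/s.
Flight time T = 2 v_y0 / g = 14.65 s.
Range: R = vₓ T = 45.96 × 14.65 = 673.3 m.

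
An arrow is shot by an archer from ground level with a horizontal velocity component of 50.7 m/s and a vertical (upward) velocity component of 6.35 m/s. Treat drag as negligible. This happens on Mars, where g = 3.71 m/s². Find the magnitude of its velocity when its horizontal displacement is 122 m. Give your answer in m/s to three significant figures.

50.8 m/s

Time to reach x = 122 m: t = x/vₓ = 122/50.70 = 2.406 s.
Vertical velocity there: v_y = v_y0 − g t = 6.350 − 3.71 × 2.406 = −2.577 m/s.
Speed: √(vₓ² + v_y²) = √(50.70² + 2.577²) = 50.77 m/s.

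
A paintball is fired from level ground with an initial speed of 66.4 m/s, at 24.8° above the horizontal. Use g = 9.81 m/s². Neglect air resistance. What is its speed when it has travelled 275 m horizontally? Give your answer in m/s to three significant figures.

Horizontal component vₓ = 66.40 cos 24.8° = 60.28 m/s; vertical v_y0 = 66.40 sin 24.8° = 27.85 m/s.
At x = 275 m, t = x/vₓ = 275/60.28 = 4.562 s.
Vertical velocity there: v_y = v_y0 − g t = 27.85 − 9.81 × 4.562 = −16.90 m/s.
Speed: √(vₓ² + v_y²) = √(60.28² + 16.90²) = 62.60 m/s.

62.6 m/s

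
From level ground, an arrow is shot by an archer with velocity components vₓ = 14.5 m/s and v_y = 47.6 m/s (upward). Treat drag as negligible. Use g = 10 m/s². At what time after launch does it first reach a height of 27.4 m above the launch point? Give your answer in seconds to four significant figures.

Height y(t) = 47.60 t − 5.000 t² = 27.4 gives 5.000 t² − 47.60 t + 27.4 = 0.
Quadratic formula: t = (47.60 ± √1717.8) / 10.0 = (47.60 ± 41.45) / 10.0 → t = 0.6154 s or 8.905 s.
The first (ascending) time is 0.6154 s.

0.6154 s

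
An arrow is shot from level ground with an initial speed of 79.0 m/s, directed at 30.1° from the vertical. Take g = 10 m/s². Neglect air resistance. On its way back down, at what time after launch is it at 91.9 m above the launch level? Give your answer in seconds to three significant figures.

Components: vₓ = 79.00 sin 30.1° = 39.62 m/s, v_y0 = 79.00 cos 30.1° = 68.35 m/s.
Set y = v_y0 t − ½ g t² = 91.9: 5.000 t² − 68.35 t + 91.9 = 0.
t = [68.35 ± √(68.35² − 2·10.0·91.9)] / 10.0 = (68.35 ± 53.23) / 10.0, so t = 1.512 s or t = 12.16 s.
The descending-branch root is 12.16 s.

12.2 s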